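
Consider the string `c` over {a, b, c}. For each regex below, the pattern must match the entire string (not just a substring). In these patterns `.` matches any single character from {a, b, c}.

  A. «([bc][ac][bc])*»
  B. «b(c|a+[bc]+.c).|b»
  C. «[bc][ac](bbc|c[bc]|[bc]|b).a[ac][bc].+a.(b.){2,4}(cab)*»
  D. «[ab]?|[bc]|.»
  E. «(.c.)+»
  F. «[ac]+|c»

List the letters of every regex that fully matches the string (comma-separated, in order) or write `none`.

D, F

A → no match
B → no match — must start with `b`
C → no match
D → match
E → no match
F → match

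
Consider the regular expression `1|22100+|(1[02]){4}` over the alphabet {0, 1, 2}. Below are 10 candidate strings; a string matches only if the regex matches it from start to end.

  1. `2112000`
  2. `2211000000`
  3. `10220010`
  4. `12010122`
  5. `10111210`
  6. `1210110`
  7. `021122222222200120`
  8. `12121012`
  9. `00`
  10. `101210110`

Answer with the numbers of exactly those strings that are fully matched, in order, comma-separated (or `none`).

1 → no match
2 → no match
3 → no match
4 → no match
5 → no match
6 → no match
7 → no match
8 → match
9 → no match
10 → no match

8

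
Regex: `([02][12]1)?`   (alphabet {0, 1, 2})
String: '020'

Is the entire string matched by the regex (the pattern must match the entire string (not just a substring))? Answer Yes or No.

No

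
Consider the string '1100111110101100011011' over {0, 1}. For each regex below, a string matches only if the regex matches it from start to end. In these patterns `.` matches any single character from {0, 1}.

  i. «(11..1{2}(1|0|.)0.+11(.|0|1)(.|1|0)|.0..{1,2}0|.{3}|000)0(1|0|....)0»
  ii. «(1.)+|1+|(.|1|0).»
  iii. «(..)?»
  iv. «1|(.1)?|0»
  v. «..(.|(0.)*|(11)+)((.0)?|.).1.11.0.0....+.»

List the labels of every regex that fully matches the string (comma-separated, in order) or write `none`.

v

i → no match — must end with '0'
ii → no match
iii → no match
iv → no match
v → match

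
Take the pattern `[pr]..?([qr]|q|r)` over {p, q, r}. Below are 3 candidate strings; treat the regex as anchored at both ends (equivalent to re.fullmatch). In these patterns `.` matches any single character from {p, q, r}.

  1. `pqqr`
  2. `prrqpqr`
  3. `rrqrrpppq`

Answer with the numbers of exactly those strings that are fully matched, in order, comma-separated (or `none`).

1

1 → match
2 → no match
3 → no match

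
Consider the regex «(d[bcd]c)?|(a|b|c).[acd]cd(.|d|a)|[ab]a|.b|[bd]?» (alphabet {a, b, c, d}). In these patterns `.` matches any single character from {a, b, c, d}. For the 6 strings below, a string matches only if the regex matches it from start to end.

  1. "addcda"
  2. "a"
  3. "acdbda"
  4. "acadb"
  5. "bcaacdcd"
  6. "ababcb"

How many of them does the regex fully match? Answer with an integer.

1. "addcda" → match
2. "a" → no match
3. "acdbda" → no match
4. "acadb" → no match
5. "bcaacdcd" → no match
6. "ababcb" → no match
Total matched: 1

1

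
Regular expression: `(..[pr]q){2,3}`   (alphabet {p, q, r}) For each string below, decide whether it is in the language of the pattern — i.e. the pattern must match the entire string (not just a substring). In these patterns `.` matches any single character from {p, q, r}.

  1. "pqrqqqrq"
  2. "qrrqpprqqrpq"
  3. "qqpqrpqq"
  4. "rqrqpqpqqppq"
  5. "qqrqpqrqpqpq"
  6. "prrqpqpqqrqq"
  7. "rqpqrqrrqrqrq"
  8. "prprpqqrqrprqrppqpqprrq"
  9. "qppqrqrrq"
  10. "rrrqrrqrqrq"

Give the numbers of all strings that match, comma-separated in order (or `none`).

1, 2, 4, 5

1 → match
2 → match
3 → no match
4 → match
5 → match
6 → no match
7 → no match
8 → no match
9 → no match
10 → no match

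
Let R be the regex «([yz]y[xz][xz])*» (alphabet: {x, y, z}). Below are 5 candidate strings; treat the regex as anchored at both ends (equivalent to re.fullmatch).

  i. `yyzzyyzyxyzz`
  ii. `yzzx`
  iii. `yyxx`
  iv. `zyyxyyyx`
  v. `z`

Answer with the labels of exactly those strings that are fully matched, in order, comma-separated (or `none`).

iii

i → no match
ii → no match
iii → match
iv → no match
v → no match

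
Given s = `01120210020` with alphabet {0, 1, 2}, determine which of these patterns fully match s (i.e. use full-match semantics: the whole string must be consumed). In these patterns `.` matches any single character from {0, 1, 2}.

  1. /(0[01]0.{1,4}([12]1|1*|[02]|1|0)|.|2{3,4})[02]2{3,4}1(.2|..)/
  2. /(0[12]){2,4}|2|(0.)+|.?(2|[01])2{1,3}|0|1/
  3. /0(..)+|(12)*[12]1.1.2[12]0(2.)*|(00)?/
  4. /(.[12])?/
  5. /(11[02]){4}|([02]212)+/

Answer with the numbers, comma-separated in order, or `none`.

1 → no match
2 → no match
3 → match
4 → no match
5 → no match

3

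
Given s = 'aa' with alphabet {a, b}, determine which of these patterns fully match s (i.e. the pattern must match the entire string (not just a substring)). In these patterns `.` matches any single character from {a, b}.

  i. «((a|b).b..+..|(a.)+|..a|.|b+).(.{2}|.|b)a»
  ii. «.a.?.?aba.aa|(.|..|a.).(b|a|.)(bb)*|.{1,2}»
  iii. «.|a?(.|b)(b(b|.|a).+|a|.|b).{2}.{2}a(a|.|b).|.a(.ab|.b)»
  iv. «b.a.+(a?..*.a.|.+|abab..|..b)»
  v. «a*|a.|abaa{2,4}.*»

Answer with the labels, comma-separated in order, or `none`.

ii, v

i → no match
ii → match
iii → no match
iv → no match — must start with 'b'
v → match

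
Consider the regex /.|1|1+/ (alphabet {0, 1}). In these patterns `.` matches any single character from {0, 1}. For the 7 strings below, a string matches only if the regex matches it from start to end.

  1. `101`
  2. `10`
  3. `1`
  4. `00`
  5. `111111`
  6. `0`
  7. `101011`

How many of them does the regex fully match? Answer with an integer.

1 → no match
2 → no match
3 → match
4 → no match
5 → match
6 → match
7 → no match
Total matched: 3

3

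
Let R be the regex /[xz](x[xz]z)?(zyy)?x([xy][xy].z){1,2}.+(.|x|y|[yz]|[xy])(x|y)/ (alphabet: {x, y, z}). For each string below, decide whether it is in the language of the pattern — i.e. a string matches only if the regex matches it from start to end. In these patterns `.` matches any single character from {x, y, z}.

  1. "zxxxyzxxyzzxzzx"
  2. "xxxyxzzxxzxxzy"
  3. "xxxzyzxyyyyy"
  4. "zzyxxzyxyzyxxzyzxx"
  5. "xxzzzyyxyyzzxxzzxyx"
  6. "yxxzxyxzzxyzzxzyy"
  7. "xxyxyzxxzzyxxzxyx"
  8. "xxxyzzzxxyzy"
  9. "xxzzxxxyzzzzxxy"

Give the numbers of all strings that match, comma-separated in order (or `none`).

1 → match
2 → match
3 → no match
4 → no match
5 → match
6 → no match
7 → match
8 → match
9 → match

1, 2, 5, 7, 8, 9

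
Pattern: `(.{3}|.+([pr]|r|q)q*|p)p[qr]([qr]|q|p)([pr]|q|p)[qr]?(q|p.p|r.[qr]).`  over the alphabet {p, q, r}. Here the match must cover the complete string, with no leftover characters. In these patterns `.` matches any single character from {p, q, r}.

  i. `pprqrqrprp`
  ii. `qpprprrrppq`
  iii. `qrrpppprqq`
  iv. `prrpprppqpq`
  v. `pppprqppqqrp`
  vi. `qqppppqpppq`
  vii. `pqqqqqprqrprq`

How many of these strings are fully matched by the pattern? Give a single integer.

1

i → match
ii → no match
iii → no match
iv → no match
v → no match
vi → no match
vii → no match
Total matched: 1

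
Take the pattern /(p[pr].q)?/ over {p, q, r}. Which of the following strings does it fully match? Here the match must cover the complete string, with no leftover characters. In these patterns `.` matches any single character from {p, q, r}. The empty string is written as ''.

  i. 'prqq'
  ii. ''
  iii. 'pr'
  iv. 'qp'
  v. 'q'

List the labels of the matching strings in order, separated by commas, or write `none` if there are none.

i, ii

i → match
ii → match
iii → no match
iv → no match
v → no match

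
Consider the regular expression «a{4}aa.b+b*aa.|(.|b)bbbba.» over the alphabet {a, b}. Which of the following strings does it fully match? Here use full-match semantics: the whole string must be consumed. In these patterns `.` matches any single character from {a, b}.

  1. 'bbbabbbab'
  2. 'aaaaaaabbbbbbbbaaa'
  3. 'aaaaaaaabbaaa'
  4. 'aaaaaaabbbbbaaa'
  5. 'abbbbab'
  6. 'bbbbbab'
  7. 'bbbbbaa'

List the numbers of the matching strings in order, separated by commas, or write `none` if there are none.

1. 'bbbabbbab' → no match
2 → match
3 → no match
4 → match
5. 'abbbbab' → match
6. 'bbbbbab' → match
7. 'bbbbbaa' → match

2, 4, 5, 6, 7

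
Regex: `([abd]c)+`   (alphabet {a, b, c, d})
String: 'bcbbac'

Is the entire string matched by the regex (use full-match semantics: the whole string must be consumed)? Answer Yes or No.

No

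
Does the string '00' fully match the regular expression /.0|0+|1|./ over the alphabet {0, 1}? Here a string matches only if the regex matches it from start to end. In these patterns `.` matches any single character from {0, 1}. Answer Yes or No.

Yes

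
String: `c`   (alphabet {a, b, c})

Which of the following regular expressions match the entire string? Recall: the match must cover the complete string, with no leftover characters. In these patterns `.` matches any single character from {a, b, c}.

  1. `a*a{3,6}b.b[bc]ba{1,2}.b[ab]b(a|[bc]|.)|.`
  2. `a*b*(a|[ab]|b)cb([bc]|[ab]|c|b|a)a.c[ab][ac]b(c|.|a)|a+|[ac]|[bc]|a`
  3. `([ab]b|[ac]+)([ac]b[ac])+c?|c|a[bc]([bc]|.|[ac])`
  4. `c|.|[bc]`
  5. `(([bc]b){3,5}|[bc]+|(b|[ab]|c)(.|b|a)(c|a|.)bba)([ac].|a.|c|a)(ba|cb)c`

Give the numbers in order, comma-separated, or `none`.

1, 2, 3, 4

1 → match
2 → match
3 → match
4 → match
5 → no match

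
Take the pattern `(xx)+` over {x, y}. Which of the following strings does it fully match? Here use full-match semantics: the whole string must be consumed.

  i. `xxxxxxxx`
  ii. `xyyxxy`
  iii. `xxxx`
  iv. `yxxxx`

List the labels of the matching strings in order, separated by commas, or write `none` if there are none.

i, iii

i. `xxxxxxxx` → match
ii. `xyyxxy` → no match — must start with `xx`
iii. `xxxx` → match
iv. `yxxxx` → no match — must start with `xx`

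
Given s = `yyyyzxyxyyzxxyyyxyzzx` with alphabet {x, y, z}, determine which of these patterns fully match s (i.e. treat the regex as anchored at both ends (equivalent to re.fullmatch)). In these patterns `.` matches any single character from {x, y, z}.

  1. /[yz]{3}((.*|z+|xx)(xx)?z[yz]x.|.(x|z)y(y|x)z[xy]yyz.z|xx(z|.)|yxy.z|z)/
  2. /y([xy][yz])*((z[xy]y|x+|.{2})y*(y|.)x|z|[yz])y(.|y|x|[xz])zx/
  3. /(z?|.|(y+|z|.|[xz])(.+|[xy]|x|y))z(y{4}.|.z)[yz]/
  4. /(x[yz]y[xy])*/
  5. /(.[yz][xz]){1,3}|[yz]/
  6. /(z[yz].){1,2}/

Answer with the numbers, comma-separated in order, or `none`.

1 → no match
2 → match
3 → no match
4 → no match
5 → no match
6 → no match — must start with `z`

2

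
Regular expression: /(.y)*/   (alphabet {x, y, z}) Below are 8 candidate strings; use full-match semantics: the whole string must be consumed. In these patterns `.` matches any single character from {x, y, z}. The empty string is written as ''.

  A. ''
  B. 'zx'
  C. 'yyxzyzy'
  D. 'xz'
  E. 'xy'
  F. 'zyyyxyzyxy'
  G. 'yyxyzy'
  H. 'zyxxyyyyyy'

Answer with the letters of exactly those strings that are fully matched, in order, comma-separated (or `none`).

A, E, F, G

A → match
B → no match
C → no match
D → no match
E → match
F → match
G → match
H → no match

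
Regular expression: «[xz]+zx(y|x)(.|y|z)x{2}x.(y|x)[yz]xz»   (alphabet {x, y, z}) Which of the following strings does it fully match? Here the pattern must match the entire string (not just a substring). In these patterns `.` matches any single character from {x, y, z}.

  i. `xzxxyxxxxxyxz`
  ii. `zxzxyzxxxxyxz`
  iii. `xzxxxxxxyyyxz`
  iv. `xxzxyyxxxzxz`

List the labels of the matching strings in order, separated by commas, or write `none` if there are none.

i, iii

i → match
ii → no match
iii → match
iv → no match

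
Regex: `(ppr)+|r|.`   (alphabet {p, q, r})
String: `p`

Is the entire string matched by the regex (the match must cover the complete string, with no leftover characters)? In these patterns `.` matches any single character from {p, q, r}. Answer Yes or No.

Yes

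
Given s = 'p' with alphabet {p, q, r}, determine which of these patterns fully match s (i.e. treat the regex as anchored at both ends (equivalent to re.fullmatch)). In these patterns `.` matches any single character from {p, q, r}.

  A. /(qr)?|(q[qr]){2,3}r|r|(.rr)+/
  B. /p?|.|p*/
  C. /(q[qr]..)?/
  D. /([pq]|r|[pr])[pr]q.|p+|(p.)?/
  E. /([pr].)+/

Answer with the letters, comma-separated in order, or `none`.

B, D

A → no match
B → match
C → no match
D → match
E → no match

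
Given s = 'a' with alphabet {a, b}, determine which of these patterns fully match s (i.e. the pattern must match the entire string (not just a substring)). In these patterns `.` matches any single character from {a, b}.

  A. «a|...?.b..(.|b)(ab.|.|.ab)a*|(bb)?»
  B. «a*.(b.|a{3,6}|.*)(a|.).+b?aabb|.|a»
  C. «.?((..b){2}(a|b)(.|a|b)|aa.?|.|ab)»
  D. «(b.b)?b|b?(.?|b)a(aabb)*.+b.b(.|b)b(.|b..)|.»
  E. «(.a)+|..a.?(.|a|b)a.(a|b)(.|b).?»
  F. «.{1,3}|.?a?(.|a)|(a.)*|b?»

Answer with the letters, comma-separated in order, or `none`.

A, B, C, D, F

A → match
B → match
C → match
D → match
E → no match
F → match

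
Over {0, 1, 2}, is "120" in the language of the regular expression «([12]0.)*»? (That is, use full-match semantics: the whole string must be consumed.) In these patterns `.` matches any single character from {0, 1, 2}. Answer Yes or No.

No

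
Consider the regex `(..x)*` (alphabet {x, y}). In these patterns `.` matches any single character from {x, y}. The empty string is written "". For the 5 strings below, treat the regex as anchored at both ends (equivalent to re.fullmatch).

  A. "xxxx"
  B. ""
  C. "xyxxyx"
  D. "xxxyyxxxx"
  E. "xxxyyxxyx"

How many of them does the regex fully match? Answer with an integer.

A. "xxxx" → no match
B. "" → match
C. "xyxxyx" → match
D. "xxxyyxxxx" → match
E. "xxxyyxxyx" → match
Total matched: 4

4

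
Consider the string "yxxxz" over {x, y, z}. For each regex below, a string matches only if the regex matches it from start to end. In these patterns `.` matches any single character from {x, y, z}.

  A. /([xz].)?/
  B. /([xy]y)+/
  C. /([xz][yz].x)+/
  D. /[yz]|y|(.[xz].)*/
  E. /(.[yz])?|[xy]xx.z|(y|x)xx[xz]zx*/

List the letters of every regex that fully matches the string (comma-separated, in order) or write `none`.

A → no match
B → no match — must end with "y"
C → no match — must end with "x"
D → no match
E → match

E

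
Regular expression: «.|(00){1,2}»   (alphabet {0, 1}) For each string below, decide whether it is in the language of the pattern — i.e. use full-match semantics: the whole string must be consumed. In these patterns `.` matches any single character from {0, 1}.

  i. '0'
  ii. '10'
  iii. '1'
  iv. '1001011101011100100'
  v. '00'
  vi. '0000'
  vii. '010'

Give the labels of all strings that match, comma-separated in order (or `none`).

i → match
ii → no match
iii → match
iv → no match
v → match
vi → match
vii → no match

i, iii, v, vi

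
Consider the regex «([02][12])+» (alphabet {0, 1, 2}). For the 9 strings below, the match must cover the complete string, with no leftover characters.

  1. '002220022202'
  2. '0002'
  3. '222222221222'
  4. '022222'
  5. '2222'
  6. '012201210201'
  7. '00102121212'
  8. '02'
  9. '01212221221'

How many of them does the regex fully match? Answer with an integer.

1 → no match
2 → no match
3 → no match
4 → match
5 → match
6 → match
7 → no match
8 → match
9 → no match
Total matched: 4

4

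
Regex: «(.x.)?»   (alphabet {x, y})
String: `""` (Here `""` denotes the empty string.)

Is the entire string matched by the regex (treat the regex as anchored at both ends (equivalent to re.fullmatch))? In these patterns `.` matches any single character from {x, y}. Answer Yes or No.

Yes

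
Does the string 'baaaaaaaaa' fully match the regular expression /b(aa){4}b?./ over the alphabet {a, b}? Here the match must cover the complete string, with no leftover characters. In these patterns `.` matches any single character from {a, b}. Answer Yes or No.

Yes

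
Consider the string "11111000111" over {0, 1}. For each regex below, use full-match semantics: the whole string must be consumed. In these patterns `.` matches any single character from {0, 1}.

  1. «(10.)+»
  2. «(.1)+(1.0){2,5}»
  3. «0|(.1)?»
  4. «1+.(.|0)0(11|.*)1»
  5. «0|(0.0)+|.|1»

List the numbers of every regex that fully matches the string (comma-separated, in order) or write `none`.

1 → no match — must start with "10"
2 → no match — must end with "0"
3 → no match
4 → match
5 → no match

4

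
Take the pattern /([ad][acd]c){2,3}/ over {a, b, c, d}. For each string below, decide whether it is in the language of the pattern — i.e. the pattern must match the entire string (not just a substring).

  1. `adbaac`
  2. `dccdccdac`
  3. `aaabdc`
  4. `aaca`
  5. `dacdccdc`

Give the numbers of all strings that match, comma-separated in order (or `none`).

1 → no match
2 → match
3 → no match
4 → no match — must end with `c`
5 → no match

2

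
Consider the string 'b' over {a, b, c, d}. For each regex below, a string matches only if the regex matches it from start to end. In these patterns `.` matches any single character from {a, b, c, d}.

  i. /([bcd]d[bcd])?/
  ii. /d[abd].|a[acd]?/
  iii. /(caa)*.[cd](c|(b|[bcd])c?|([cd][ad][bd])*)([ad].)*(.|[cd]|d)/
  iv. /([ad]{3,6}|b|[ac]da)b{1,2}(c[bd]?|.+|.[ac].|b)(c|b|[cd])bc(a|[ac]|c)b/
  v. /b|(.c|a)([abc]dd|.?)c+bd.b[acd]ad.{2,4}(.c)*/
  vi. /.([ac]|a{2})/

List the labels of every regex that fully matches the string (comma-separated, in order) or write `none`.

v

i → no match
ii → no match
iii → no match
iv → no match
v → match
vi → no match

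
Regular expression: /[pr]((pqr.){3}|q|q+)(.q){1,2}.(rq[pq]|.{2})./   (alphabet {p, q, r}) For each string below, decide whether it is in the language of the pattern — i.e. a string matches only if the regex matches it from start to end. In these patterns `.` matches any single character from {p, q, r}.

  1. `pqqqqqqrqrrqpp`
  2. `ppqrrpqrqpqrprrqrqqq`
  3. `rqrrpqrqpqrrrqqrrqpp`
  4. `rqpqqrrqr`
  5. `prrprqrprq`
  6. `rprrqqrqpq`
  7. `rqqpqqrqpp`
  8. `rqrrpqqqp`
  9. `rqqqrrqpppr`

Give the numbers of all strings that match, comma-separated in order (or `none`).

1 → match
2 → no match
3 → no match
4. `rqpqqrrqr` → no match
5. `prrprqrprq` → no match
6. `rprrqqrqpq` → no match
7. `rqqpqqrqpp` → match
8. `rqrrpqqqp` → no match
9. `rqqqrrqpppr` → no match

1, 7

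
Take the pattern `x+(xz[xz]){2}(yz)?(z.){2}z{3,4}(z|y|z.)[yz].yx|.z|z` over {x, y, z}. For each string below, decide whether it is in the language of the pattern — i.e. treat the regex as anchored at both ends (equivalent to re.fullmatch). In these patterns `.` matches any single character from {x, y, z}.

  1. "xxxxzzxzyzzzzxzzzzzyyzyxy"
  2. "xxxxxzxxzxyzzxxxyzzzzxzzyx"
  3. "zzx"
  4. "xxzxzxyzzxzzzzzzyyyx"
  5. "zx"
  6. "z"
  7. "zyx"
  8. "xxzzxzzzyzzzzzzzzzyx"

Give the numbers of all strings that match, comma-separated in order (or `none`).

1 → no match
2 → no match
3. "zzx" → no match
4 → no match
5. "zx" → no match
6. "z" → match
7. "zyx" → no match
8 → match

6, 8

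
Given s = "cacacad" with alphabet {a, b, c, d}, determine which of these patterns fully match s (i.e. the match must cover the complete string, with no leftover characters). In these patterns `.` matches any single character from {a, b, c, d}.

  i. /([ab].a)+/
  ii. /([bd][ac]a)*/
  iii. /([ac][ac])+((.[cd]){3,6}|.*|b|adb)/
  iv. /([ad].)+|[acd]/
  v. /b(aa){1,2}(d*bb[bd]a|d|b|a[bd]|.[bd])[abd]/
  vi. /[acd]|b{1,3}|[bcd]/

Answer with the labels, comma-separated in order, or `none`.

iii

i → no match — must end with "a"
ii → no match
iii → match
iv → no match
v → no match — must start with "baa"
vi → no match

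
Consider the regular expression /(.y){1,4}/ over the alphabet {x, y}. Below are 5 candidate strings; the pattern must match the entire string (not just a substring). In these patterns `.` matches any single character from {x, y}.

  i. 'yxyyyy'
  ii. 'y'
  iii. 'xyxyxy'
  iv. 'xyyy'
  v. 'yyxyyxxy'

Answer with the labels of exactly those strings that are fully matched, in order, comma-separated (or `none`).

i → no match
ii → no match
iii → match
iv → match
v → no match

iii, iv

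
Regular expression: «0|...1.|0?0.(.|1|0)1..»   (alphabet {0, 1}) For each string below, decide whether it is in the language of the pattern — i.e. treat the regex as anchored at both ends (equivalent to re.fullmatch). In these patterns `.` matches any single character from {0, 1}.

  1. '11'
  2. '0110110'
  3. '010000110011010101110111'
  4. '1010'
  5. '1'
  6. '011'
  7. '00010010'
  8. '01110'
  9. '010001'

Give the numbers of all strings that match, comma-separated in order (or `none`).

8

1 → no match
2 → no match
3 → no match
4 → no match
5 → no match
6 → no match
7 → no match
8 → match
9 → no match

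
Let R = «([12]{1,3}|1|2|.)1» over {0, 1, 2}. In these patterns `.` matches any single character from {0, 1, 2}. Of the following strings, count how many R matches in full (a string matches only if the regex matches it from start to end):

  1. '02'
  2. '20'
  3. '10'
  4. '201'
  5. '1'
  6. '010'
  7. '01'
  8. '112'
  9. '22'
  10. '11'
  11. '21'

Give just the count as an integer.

3

1 → no match — must end with '1'
2 → no match — must end with '1'
3 → no match — must end with '1'
4 → no match
5 → no match
6 → no match — must end with '1'
7 → match
8 → no match — must end with '1'
9 → no match — must end with '1'
10 → match
11 → match
Total matched: 3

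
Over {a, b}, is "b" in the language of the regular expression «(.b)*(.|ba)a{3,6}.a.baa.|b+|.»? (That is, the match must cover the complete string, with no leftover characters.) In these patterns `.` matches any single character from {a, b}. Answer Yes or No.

Yes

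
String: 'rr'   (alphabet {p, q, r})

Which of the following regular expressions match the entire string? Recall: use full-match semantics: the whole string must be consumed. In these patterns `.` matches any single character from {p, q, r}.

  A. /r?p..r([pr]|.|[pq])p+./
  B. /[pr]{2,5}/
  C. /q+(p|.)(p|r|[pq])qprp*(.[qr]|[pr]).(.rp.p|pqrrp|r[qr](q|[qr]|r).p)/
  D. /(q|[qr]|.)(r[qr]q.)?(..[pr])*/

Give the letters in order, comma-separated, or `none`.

A → no match
B → match
C → no match — must start with 'q'
D → no match

B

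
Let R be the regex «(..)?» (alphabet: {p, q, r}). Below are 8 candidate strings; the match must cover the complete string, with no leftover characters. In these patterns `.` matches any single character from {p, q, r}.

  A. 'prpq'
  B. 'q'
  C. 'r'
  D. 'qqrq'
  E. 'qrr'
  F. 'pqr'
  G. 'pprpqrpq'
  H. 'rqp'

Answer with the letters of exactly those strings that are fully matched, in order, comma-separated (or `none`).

none

A. 'prpq' → no match
B. 'q' → no match
C. 'r' → no match
D. 'qqrq' → no match
E. 'qrr' → no match
F. 'pqr' → no match
G. 'pprpqrpq' → no match
H. 'rqp' → no match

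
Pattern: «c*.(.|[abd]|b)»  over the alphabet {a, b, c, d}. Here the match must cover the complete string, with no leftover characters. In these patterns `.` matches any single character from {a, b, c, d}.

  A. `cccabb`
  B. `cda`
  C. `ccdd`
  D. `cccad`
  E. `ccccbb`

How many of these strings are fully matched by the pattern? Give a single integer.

A → no match
B → match
C → match
D → match
E → match
Total matched: 4

4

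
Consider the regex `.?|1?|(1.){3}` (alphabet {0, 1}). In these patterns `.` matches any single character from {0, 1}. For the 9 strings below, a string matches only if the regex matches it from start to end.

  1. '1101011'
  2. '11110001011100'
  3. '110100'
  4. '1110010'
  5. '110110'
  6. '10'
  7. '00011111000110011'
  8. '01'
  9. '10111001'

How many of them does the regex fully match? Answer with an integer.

0

1 → no match
2 → no match
3 → no match
4 → no match
5 → no match
6 → no match
7 → no match
8 → no match
9 → no match
Total matched: 0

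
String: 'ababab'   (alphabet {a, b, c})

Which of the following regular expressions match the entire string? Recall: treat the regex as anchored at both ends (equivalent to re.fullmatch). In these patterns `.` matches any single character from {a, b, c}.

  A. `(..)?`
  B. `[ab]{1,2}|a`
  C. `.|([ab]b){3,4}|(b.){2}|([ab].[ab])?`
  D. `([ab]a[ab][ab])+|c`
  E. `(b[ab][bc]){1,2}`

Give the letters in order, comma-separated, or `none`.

A → no match
B → no match
C → match
D → no match
E → no match — must start with 'b'

C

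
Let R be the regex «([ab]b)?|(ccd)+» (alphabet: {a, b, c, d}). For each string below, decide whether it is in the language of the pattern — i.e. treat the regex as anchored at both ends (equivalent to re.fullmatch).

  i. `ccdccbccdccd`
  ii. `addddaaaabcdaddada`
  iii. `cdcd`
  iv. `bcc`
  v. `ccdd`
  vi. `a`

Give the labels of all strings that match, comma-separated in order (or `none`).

i. `ccdccbccdccd` → no match
ii → no match
iii. `cdcd` → no match
iv. `bcc` → no match
v. `ccdd` → no match
vi. `a` → no match

none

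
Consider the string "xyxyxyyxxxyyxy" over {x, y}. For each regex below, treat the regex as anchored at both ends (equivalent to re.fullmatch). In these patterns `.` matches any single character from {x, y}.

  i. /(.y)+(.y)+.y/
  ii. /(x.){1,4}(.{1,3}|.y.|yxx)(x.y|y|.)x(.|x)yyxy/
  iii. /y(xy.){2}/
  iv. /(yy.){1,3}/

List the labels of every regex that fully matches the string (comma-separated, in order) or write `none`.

i → no match
ii → match
iii → no match — must start with "yxy"
iv → no match — must start with "yy"

ii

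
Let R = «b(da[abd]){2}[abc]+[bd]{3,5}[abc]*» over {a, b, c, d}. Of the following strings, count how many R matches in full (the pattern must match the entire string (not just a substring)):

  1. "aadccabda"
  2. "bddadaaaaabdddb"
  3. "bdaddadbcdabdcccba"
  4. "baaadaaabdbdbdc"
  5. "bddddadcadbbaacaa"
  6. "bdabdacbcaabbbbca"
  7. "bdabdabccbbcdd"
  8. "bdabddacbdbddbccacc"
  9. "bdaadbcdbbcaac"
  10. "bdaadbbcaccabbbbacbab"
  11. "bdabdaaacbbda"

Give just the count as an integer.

1

1 → no match — must start with "bda"
2 → no match — must start with "bda"
3 → no match
4 → no match — must start with "bda"
5 → no match — must start with "bda"
6 → no match
7 → no match
8 → no match
9 → no match
10 → no match
11 → match
Total matched: 1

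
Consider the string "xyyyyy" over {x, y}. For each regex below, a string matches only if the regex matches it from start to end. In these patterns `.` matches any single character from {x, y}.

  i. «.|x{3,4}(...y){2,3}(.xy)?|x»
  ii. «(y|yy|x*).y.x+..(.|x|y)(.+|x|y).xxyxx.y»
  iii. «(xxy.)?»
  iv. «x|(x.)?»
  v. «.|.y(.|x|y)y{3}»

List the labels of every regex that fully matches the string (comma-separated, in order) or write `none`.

v

i → no match
ii → no match
iii → no match
iv → no match
v → match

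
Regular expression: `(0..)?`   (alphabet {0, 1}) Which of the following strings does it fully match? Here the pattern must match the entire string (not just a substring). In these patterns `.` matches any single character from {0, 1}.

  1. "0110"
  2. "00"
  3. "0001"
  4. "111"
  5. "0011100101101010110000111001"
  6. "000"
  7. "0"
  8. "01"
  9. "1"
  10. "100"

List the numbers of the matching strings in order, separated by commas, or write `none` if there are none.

6

1. "0110" → no match
2. "00" → no match
3. "0001" → no match
4. "111" → no match
5 → no match
6. "000" → match
7. "0" → no match
8. "01" → no match
9. "1" → no match
10. "100" → no match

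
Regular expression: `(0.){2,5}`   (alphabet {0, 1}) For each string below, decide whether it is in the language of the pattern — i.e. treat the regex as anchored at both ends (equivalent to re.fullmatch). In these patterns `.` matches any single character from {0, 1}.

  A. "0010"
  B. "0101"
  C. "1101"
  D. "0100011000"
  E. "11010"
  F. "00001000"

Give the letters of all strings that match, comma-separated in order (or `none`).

B

A → no match
B → match
C → no match — must start with "0"
D → no match
E → no match — must start with "0"
F → no match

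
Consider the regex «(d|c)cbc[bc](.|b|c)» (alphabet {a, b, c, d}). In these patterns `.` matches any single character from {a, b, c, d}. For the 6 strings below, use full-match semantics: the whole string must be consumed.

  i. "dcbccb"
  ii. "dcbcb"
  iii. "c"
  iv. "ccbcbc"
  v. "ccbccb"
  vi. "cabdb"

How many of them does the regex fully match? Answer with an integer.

3

i. "dcbccb" → match
ii. "dcbcb" → no match
iii. "c" → no match
iv. "ccbcbc" → match
v. "ccbccb" → match
vi. "cabdb" → no match
Total matched: 3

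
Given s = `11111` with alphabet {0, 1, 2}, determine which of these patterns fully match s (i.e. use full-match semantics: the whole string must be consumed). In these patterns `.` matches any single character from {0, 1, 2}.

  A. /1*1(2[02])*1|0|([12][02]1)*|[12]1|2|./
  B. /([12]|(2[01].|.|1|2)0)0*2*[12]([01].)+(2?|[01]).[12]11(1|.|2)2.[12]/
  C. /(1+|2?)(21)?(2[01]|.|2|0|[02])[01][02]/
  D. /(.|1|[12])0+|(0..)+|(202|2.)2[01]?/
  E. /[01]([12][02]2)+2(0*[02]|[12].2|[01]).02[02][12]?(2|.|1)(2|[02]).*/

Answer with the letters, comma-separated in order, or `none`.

A

A → match
B → no match
C → no match
D → no match
E → no match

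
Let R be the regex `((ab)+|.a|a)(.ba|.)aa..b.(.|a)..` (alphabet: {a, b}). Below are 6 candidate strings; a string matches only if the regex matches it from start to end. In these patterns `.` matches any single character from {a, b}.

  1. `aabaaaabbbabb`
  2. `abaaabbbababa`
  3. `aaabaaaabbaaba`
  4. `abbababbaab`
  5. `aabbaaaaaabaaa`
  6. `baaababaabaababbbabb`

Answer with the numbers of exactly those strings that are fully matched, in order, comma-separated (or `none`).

1 → match
2 → no match
3 → match
4 → no match
5 → no match
6 → no match

1, 3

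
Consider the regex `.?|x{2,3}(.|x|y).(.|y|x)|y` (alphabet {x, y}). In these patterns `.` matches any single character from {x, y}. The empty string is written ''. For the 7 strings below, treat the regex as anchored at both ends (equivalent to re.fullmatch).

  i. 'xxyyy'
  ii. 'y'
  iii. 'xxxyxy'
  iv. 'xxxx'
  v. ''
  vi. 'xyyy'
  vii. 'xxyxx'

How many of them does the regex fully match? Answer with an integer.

5

i → match
ii → match
iii → match
iv → no match
v → match
vi → no match
vii → match
Total matched: 5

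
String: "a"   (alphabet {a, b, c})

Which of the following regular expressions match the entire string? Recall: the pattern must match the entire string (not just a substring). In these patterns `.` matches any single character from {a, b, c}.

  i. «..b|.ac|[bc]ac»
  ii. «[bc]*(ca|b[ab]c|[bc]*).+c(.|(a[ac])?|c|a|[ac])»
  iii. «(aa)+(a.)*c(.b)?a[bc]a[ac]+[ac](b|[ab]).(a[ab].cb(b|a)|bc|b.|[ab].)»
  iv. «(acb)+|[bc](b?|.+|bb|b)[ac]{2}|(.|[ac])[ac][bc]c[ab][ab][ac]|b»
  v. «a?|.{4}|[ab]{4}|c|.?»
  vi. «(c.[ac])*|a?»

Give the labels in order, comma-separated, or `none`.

v, vi

i → no match
ii → no match
iii → no match — must start with "aa"
iv → no match
v → match
vi → match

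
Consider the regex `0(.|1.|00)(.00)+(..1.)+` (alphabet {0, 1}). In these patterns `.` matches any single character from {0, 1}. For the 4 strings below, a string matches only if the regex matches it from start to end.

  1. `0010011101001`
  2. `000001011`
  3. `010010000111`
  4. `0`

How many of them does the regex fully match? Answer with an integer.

1

1 → no match
2 → match
3 → no match
4 → no match
Total matched: 1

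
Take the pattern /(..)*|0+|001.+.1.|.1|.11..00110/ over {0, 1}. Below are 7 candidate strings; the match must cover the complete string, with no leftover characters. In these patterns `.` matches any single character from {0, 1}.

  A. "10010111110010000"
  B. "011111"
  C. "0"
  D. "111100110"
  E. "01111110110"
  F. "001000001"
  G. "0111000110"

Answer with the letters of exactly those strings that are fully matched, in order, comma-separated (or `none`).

B, C, G

A → no match
B → match
C → match
D → no match
E → no match
F → no match
G → match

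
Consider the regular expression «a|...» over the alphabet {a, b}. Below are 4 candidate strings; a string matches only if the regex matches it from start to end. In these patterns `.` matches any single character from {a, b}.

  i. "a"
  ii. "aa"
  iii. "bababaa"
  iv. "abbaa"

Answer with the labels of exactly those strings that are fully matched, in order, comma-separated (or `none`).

i → match
ii → no match
iii → no match
iv → no match

i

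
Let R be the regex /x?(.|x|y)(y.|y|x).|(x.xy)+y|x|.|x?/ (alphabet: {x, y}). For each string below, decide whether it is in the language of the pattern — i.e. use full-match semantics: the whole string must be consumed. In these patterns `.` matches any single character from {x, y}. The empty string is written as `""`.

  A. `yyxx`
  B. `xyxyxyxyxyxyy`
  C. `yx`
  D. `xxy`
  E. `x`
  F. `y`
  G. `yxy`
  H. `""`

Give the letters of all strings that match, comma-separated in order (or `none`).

A → match
B → match
C → no match
D → match
E → match
F → match
G → match
H → match

A, B, D, E, F, G, H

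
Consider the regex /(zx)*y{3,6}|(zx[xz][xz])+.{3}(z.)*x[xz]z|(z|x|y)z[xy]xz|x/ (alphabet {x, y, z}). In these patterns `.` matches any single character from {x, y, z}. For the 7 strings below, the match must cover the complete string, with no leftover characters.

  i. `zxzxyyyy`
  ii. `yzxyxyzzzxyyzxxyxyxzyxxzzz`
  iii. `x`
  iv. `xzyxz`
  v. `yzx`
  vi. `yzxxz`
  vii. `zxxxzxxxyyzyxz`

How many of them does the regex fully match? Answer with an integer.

i → match
ii → no match
iii → match
iv → match
v → no match
vi → match
vii → no match
Total matched: 4

4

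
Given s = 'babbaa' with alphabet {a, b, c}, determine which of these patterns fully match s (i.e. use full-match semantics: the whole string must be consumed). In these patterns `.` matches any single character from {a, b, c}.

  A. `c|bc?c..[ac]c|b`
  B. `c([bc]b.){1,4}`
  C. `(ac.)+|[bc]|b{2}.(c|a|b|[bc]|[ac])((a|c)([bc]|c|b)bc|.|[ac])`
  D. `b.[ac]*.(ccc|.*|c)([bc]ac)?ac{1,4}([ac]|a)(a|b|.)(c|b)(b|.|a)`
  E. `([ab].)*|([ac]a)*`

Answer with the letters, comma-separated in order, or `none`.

A → no match
B → no match — must start with 'c'
C → no match
D → no match
E → match

E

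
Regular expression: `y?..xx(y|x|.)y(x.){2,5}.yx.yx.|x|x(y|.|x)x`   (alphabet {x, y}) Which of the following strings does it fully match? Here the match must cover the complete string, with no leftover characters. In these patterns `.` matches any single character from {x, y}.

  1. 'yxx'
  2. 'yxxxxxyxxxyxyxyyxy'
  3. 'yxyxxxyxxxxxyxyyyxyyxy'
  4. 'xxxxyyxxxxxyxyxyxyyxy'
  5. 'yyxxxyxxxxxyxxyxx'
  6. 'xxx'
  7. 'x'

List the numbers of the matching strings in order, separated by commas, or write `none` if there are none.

2, 3, 4, 5, 6, 7

1 → no match
2 → match
3 → match
4 → match
5 → match
6 → match
7 → match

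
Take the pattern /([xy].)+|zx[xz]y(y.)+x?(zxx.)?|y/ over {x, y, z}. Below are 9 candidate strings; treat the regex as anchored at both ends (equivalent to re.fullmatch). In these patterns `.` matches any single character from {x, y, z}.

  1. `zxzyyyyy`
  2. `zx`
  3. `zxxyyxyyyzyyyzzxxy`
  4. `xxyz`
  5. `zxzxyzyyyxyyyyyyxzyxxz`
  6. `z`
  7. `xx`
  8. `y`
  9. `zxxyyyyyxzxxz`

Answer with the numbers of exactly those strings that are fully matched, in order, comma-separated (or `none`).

1 → match
2 → no match
3 → match
4 → match
5 → no match
6 → no match
7 → match
8 → match
9 → match

1, 3, 4, 7, 8, 9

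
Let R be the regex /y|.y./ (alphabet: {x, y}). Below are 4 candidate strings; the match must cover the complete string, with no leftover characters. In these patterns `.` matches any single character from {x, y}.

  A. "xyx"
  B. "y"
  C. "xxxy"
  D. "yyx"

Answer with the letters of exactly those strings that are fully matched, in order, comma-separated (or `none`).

A → match
B → match
C → no match
D → match

A, B, D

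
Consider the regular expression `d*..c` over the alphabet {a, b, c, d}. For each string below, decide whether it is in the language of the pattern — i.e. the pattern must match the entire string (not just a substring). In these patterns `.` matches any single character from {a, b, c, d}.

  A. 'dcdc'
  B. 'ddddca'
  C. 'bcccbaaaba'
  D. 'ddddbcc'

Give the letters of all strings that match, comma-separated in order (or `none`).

A, D

A → match
B → no match — must end with 'c'
C → no match — must end with 'c'
D → match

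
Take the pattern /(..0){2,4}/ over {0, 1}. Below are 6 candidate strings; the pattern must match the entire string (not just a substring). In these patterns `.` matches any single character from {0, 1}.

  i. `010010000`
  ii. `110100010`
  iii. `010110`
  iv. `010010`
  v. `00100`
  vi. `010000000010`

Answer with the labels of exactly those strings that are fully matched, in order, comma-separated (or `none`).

i, ii, iii, iv, vi

i → match
ii → match
iii → match
iv → match
v → no match
vi → match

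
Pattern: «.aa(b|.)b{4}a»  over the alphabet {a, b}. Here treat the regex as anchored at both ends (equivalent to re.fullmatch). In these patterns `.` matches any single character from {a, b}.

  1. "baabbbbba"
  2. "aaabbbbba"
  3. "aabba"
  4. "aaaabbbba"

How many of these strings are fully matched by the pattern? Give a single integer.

1. "baabbbbba" → match
2. "aaabbbbba" → match
3. "aabba" → no match
4. "aaaabbbba" → match
Total matched: 3

3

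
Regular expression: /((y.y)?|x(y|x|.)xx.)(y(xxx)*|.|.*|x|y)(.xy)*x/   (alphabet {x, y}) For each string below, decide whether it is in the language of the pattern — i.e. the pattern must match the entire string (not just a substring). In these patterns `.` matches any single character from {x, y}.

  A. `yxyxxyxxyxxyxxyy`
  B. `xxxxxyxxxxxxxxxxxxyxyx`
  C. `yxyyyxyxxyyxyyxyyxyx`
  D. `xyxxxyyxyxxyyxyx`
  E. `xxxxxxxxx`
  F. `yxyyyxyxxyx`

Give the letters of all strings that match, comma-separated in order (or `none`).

B, C, D, E, F

A → no match — must end with `x`
B → match
C → match
D → match
E → match
F → match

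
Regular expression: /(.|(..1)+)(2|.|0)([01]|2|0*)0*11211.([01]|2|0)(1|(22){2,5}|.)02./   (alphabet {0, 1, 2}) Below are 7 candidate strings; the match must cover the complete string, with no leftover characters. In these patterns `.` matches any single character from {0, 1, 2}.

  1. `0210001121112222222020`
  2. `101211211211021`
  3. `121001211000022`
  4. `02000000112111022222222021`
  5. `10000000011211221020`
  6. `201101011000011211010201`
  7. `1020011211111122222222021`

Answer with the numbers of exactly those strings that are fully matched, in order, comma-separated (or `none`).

1, 2, 4, 5

1 → match
2 → match
3 → no match
4 → match
5 → match
6 → no match
7 → no match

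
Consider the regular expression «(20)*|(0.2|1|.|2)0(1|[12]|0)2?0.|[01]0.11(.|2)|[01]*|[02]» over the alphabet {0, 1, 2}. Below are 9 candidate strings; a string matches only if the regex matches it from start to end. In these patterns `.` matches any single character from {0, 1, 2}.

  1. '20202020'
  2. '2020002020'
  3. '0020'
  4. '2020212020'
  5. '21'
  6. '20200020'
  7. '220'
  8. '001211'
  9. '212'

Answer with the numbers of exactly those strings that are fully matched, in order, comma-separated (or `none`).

1

1 → match
2 → no match
3 → no match
4 → no match
5 → no match
6 → no match
7 → no match
8 → no match
9 → no match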